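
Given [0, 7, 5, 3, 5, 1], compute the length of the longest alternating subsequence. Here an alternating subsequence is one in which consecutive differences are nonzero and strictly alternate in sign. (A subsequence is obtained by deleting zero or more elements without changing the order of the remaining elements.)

A longest alternating subsequence is 0, 7, 3, 5, 1 (positions 1,2,4,5,6); its 4 consecutive differences strictly alternate in sign, and length 5 is optimal.

5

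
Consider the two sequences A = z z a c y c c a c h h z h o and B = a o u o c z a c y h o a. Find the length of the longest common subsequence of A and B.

A longest common subsequence is zacyho (length 6); the LCS DP confirms no longer common subsequence exists.

6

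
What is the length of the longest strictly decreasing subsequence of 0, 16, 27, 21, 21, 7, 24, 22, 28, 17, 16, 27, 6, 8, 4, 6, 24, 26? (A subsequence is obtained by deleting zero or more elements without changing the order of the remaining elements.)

One longest decreasing subsequence is 27, 24, 22, 17, 16, 6, 4 (positions 3,7,8,10,11,13,15), of length 7; no longer one exists.

7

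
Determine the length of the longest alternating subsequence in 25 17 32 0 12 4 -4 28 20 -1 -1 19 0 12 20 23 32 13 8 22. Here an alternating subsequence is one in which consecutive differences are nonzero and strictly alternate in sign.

13

Track the best alternating length ending on an up-step vs a down-step at each position: up/down = 1/1, 1/2, 3/1, 1/4, 5/4, 5/6, 1/6, 7/4, 7/8, 7/8, 7/8, 9/8, 9/10, 11/10, 11/8, 11/8, 11/1, 11/12, 11/12, 13/12.
The maximum over both is 13; one such subsequence is 25, 17, 32, 0, 12, 4, 28, -1, 19, 0, 20, 13, 22.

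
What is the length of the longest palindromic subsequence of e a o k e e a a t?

4

Using dp[i][j] = 2 + dp[i+1][j−1] if the ends match, else max(dp[i+1][j], dp[i][j−1]):
dp[1][9] = 4. A witness is aeea at positions 2,5,6,8.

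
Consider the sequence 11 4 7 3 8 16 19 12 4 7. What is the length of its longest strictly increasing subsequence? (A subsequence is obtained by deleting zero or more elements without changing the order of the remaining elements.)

5

Let dp[i] be the longest increasing subsequence ending at position i. Then dp = [1, 1, 2, 1, 3, 4, 5, 4, 2, 3].
The maximum is 5; one witness is 4, 7, 8, 16, 19 at positions 2,3,5,6,7.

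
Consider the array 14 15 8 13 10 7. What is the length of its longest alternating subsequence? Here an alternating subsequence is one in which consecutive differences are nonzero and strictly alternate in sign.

5

Track the best alternating length ending on an up-step vs a down-step at each position: up/down = 1/1, 2/1, 1/3, 4/3, 4/5, 1/5.
The maximum over both is 5; one such subsequence is 14, 15, 8, 13, 10.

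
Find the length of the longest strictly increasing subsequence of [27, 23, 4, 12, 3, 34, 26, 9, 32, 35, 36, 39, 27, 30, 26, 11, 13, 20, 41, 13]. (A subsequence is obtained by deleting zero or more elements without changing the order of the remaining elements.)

Scanning left to right, the best length ending at each element is: 27→1, 23→1, 4→1, 12→2, 3→1, 34→3, 26→3, 9→2, 32→4, 35→5, 36→6, 39→7, 27→4, 30→5, 26→3, 11→3, 13→4, 20→5, 41→8, 13→4.
So the longest increasing subsequence has length 8, e.g. 4, 12, 26, 32, 35, 36, 39, 41.

8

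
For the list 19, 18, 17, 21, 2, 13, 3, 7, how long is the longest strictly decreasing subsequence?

One longest decreasing subsequence is 19, 18, 17, 13, 3 (positions 1,2,3,6,7), of length 5; no longer one exists.

5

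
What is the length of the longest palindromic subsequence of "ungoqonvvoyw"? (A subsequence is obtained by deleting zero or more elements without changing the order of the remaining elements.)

5

One longest palindromic subsequence is noqon (positions 2,4,5,6,7); it reads the same forward and backward, and the interval DP gives dp[1][12] = 5.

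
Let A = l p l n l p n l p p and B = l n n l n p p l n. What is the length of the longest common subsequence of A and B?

6

Backtracking the LCS table gives one alignment: l (A1,B1) → n (A4,B3) → l (A5,B4) → n (A7,B5) → p (A9,B6) → p (A10,B7).
So the longest common subsequence has length 6.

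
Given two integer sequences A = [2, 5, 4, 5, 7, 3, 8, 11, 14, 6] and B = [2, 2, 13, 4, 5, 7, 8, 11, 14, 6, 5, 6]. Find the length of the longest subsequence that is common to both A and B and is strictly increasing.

For each value that appears in both, track the longest common increasing run ending there.
The best achievable length is 7; one witness is 2, 4, 5, 7, 8, 11, 14 (A-positions 1,3,4,5,7,8,9, B-positions 1,4,5,6,7,8,9).

7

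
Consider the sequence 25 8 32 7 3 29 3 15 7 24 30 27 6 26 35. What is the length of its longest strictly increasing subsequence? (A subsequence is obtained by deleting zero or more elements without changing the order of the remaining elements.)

One longest increasing subsequence is 8, 15, 24, 30, 35 (positions 2,8,10,11,15), of length 5; no longer one exists.

5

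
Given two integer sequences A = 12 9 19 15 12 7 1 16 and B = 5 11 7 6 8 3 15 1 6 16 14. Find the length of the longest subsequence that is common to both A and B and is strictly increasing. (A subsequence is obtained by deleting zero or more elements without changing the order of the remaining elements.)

2

For each value that appears in both, track the longest common increasing run ending there.
The best achievable length is 2; one witness is 7, 16 (A-positions 6,8, B-positions 3,10).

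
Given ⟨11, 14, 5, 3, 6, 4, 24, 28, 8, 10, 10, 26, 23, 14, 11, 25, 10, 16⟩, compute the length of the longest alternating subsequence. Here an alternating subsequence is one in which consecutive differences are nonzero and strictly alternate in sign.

12

A longest alternating subsequence is 11, 14, 5, 6, 4, 24, 8, 26, 23, 25, 10, 16 (positions 1,2,3,5,6,7,9,12,13,16,17,18); its 11 consecutive differences strictly alternate in sign, and length 12 is optimal.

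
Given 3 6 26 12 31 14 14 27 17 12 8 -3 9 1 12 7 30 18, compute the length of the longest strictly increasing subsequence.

6

Let dp[i] be the longest increasing subsequence ending at position i. Then dp = [1, 2, 3, 3, 4, 4, 4, 5, 5, 3, 3, 1, 4, 2, 5, 3, 6, 6].
The maximum is 6; one witness is 3, 6, 12, 14, 27, 30 at positions 1,2,4,6,8,17.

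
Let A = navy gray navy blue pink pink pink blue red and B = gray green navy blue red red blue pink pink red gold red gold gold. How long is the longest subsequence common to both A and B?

Backtracking the LCS table gives one alignment: gray (A2,B1) → navy (A3,B3) → blue (A4,B7) → pink (A5,B8) → pink (A6,B9) → red (A9,B12).
So the longest common subsequence has length 6.

6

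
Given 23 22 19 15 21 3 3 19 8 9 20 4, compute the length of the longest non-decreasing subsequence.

5

Let dp[i] be the longest non-decreasing subsequence ending at position i. Then dp = [1, 1, 1, 1, 2, 1, 2, 3, 3, 4, 5, 3].
The maximum is 5; one witness is 3, 3, 8, 9, 20 at positions 6,7,9,10,11.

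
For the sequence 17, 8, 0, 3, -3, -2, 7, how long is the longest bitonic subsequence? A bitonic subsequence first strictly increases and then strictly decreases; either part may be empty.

4

One longest bitonic subsequence is 17, 8, 3, -2 (positions 1,2,4,6): it rises to 17 then falls. Length 4 is optimal.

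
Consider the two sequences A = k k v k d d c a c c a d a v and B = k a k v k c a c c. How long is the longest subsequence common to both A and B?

A longest common subsequence is kkvkcacc (length 8); the LCS DP confirms no longer common subsequence exists.

8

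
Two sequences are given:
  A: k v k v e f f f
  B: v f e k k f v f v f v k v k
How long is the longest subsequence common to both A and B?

5

A longest common subsequence is kkvff (length 5); the LCS DP confirms no longer common subsequence exists.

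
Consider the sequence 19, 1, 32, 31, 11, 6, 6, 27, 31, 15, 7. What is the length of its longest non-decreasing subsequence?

Scanning left to right, the best length ending at each element is: 19→1, 1→1, 32→2, 31→2, 11→2, 6→2, 6→3, 27→4, 31→5, 15→4, 7→4.
So the longest non-decreasing subsequence has length 5, e.g. 1, 6, 6, 27, 31.

5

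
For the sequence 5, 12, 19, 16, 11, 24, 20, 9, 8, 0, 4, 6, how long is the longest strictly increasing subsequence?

4

One longest increasing subsequence is 5, 12, 19, 24 (positions 1,2,3,6), of length 4; no longer one exists.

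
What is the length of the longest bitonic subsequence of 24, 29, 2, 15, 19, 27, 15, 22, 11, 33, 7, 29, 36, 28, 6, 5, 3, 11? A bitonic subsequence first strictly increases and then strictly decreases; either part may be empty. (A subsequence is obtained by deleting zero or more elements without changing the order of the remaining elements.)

10

One longest bitonic subsequence is 2, 15, 19, 27, 22, 11, 7, 6, 5, 3 (positions 3,4,5,6,8,9,11,15,16,17): it rises to 27 then falls. Length 10 is optimal.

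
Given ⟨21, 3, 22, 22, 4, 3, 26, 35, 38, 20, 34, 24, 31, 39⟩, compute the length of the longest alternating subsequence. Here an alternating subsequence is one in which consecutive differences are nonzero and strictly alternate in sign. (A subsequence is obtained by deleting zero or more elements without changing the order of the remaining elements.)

A longest alternating subsequence is 21, 3, 22, 4, 26, 20, 34, 24, 31 (positions 1,2,3,5,7,10,11,12,13); its 8 consecutive differences strictly alternate in sign, and length 9 is optimal.

9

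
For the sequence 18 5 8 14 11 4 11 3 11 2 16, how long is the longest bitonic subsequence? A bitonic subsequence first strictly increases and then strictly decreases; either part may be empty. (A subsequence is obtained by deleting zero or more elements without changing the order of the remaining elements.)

7

Let inc[i] be the LIS ending at i and dec[i] the longest strictly decreasing subsequence starting at i. inc = [1, 1, 2, 3, 3, 1, 3, 1, 3, 1, 4], dec = [6, 4, 4, 5, 4, 3, 3, 2, 2, 1, 1].
max_i inc[i]+dec[i]−1 = 7, with one witness 5, 8, 14, 11, 4, 3, 2.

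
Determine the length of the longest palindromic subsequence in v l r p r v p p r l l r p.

One longest palindromic subsequence is lrppprl (positions 2,3,4,7,8,9,11); it reads the same forward and backward, and the interval DP gives dp[1][13] = 7.

7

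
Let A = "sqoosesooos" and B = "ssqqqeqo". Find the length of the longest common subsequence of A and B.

A longest common subsequence is sqeo (length 4); the LCS DP confirms no longer common subsequence exists.

4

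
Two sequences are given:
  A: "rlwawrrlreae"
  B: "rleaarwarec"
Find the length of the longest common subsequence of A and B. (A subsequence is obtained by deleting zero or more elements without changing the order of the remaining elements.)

6

Backtracking the LCS table gives one alignment: r (A1,B1) → l (A2,B2) → w (A3,B7) → a (A4,B8) → r (A9,B9) → e (A10,B10).
So the longest common subsequence has length 6.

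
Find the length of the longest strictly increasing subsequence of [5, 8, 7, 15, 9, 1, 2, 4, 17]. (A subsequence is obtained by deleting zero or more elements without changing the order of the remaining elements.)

4

One longest increasing subsequence is 5, 8, 15, 17 (positions 1,2,4,9), of length 4; no longer one exists.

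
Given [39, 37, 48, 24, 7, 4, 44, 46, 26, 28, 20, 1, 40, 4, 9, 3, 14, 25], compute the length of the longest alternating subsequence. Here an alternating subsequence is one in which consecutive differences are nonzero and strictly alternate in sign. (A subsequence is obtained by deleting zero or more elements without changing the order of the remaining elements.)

Track the best alternating length ending on an up-step vs a down-step at each position: up/down = 1/1, 1/2, 3/1, 1/4, 1/4, 1/4, 5/4, 5/4, 5/6, 7/6, 5/8, 1/8, 9/6, 9/10, 11/10, 9/12, 13/10, 13/10.
The maximum over both is 13; one such subsequence is 39, 37, 48, 24, 44, 26, 28, 20, 40, 4, 9, 3, 14.

13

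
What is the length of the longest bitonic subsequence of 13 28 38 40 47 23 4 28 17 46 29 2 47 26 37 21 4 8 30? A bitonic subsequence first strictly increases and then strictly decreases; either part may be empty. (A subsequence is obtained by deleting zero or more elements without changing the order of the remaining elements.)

One longest bitonic subsequence is 13, 28, 38, 40, 47, 46, 29, 26, 21, 8 (positions 1,2,3,4,5,10,11,14,16,18): it rises to 47 then falls. Length 10 is optimal.

10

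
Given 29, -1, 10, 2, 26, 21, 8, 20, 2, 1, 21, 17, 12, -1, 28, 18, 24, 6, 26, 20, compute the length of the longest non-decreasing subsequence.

7

Let dp[i] be the longest non-decreasing subsequence ending at position i. Then dp = [1, 1, 2, 2, 3, 3, 3, 4, 3, 2, 5, 4, 4, 2, 6, 5, 6, 4, 7, 6].
The maximum is 7; one witness is -1, 2, 8, 20, 21, 24, 26 at positions 2,4,7,8,11,17,19.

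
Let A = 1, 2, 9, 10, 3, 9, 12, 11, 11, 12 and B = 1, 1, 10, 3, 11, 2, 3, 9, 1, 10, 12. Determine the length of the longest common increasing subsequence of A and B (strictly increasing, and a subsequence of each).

5

For each value that appears in both, track the longest common increasing run ending there.
The best achievable length is 5; one witness is 1, 2, 3, 9, 12 (A-positions 1,2,5,6,7, B-positions 1,6,7,8,11).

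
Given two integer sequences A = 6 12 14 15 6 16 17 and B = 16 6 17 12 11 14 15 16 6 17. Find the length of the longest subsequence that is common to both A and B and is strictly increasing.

6

For each value that appears in both, track the longest common increasing run ending there.
The best achievable length is 6; one witness is 6, 12, 14, 15, 16, 17 (A-positions 1,2,3,4,6,7, B-positions 2,4,6,7,8,10).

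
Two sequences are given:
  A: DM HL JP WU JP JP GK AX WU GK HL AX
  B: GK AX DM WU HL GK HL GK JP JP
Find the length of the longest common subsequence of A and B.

5

A longest common subsequence is GK, AX, WU, GK, HL (length 5); the LCS DP confirms no longer common subsequence exists.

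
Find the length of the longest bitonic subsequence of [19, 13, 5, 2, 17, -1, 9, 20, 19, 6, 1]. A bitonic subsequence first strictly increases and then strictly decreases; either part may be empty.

Let inc[i] be the LIS ending at i and dec[i] the longest strictly decreasing subsequence starting at i. inc = [1, 1, 1, 1, 2, 1, 2, 3, 3, 2, 2], dec = [5, 4, 3, 2, 4, 1, 3, 4, 3, 2, 1].
max_i inc[i]+dec[i]−1 = 6, with one witness 13, 17, 20, 19, 6, 1.

6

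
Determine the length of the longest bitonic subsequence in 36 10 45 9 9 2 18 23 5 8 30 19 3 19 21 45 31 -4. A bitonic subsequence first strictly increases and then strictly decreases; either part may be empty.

8

Let inc[i] be the LIS ending at i and dec[i] the longest strictly decreasing subsequence starting at i. inc = [1, 1, 2, 1, 1, 1, 2, 3, 2, 3, 4, 4, 2, 4, 5, 6, 6, 1], dec = [6, 5, 5, 4, 4, 2, 4, 4, 3, 3, 4, 3, 2, 2, 2, 3, 2, 1].
max_i inc[i]+dec[i]−1 = 8, with one witness 2, 5, 8, 19, 21, 45, 31, -4.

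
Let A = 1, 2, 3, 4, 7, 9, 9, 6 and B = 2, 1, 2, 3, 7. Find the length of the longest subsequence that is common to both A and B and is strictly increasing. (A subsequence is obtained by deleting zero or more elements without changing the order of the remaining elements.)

4

For each value that appears in both, track the longest common increasing run ending there.
The best achievable length is 4; one witness is 1, 2, 3, 7 (A-positions 1,2,3,5, B-positions 2,3,4,5).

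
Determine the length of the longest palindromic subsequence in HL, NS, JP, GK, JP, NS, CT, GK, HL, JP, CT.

7

One longest palindromic subsequence is HL NS JP GK JP NS HL (positions 1,2,3,4,5,6,9); it reads the same forward and backward, and the interval DP gives dp[1][11] = 7.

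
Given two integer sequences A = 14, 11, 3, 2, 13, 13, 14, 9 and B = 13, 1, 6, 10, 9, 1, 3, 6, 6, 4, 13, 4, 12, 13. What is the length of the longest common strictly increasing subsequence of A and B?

A longest common strictly increasing subsequence is 3, 13 (length 2); it appears in order in both A and B, and no longer such subsequence exists.

2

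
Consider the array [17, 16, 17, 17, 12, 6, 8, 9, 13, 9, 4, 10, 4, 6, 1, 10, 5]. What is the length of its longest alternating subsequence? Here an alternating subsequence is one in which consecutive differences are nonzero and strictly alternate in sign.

12

A longest alternating subsequence is 17, 16, 17, 12, 13, 9, 10, 4, 6, 1, 10, 5 (positions 1,2,3,5,9,10,12,13,14,15,16,17); its 11 consecutive differences strictly alternate in sign, and length 12 is optimal.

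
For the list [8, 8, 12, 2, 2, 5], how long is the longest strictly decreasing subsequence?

2

Let dp[i] be the longest decreasing subsequence ending at position i. Then dp = [1, 1, 1, 2, 2, 2].
The maximum is 2; one witness is 8, 2 at positions 1,4.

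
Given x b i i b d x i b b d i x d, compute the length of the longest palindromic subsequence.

One longest palindromic subsequence is dxibbixd (positions 6,7,8,9,10,12,13,14); it reads the same forward and backward, and the interval DP gives dp[1][14] = 8.

8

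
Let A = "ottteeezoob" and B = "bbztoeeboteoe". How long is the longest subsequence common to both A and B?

5

A longest common subsequence is oeeeo (length 5); the LCS DP confirms no longer common subsequence exists.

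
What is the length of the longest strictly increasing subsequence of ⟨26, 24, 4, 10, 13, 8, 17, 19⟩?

5

Let dp[i] be the longest increasing subsequence ending at position i. Then dp = [1, 1, 1, 2, 3, 2, 4, 5].
The maximum is 5; one witness is 4, 10, 13, 17, 19 at positions 3,4,5,7,8.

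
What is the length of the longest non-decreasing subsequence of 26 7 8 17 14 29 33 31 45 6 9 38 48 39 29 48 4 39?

Let dp[i] be the longest non-decreasing subsequence ending at position i. Then dp = [1, 1, 2, 3, 3, 4, 5, 5, 6, 1, 3, 6, 7, 7, 5, 8, 1, 8].
The maximum is 8; one witness is 7, 8, 17, 29, 33, 45, 48, 48 at positions 2,3,4,6,7,9,13,16.

8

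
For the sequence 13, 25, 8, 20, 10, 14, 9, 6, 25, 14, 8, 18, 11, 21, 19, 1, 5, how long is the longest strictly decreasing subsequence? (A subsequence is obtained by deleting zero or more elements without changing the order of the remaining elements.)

Scanning left to right, the best length ending at each element is: 13→1, 25→1, 8→2, 20→2, 10→3, 14→3, 9→4, 6→5, 25→1, 14→3, 8→5, 18→3, 11→4, 21→2, 19→3, 1→6, 5→6.
So the longest decreasing subsequence has length 6, e.g. 25, 20, 10, 9, 6, 1.

6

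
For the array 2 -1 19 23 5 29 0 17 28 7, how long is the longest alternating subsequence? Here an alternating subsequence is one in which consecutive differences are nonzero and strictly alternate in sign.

Track the best alternating length ending on an up-step vs a down-step at each position: up/down = 1/1, 1/2, 3/1, 3/1, 3/4, 5/1, 3/6, 7/6, 7/6, 7/8.
The maximum over both is 8; one such subsequence is 2, -1, 19, 5, 29, 0, 17, 7.

8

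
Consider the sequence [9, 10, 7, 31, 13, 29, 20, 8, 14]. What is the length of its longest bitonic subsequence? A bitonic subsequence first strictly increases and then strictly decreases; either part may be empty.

6

One longest bitonic subsequence is 9, 10, 31, 29, 20, 14 (positions 1,2,4,6,7,9): it rises to 31 then falls. Length 6 is optimal.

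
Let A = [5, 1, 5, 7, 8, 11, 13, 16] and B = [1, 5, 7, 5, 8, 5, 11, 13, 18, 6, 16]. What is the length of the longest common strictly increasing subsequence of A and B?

7

For each value that appears in both, track the longest common increasing run ending there.
The best achievable length is 7; one witness is 1, 5, 7, 8, 11, 13, 16 (A-positions 2,3,4,5,6,7,8, B-positions 1,2,3,5,7,8,11).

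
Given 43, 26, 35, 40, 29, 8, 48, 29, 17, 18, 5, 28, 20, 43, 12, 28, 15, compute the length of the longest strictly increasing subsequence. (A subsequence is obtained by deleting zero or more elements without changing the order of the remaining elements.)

Let dp[i] be the longest increasing subsequence ending at position i. Then dp = [1, 1, 2, 3, 2, 1, 4, 2, 2, 3, 1, 4, 4, 5, 2, 5, 3].
The maximum is 5; one witness is 8, 17, 18, 28, 43 at positions 6,9,10,12,14.

5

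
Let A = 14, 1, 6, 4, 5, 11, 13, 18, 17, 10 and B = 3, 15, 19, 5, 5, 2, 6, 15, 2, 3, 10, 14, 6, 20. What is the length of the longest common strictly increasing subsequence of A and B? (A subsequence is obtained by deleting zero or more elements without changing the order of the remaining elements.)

2

A longest common strictly increasing subsequence is 5, 10 (length 2); it appears in order in both A and B, and no longer such subsequence exists.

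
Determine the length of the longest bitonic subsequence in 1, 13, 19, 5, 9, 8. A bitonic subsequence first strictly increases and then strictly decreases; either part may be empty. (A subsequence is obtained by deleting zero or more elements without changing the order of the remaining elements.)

One longest bitonic subsequence is 1, 13, 19, 9, 8 (positions 1,2,3,5,6): it rises to 19 then falls. Length 5 is optimal.

5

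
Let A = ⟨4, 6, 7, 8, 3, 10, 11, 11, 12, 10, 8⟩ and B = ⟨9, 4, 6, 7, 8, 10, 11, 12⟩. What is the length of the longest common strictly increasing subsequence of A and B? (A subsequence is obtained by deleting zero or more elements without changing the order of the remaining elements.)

For each value that appears in both, track the longest common increasing run ending there.
The best achievable length is 7; one witness is 4, 6, 7, 8, 10, 11, 12 (A-positions 1,2,3,4,6,7,9, B-positions 2,3,4,5,6,7,8).

7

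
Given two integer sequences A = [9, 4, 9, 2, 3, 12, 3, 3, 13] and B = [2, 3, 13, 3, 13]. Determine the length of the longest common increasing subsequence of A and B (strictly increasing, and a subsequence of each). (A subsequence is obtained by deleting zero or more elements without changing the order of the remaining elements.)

3

For each value that appears in both, track the longest common increasing run ending there.
The best achievable length is 3; one witness is 2, 3, 13 (A-positions 4,5,9, B-positions 1,2,3).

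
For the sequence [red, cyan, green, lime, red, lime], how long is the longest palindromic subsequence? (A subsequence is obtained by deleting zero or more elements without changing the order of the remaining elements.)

3

One longest palindromic subsequence is lime red lime (positions 4,5,6); it reads the same forward and backward, and the interval DP gives dp[1][6] = 3.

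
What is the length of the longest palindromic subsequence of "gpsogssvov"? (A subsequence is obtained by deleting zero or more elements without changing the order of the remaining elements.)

4

One longest palindromic subsequence is osso (positions 4,6,7,9); it reads the same forward and backward, and the interval DP gives dp[1][10] = 4.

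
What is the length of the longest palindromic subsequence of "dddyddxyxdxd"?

One longest palindromic subsequence is ddyddydd (positions 1,3,4,5,6,8,10,12); it reads the same forward and backward, and the interval DP gives dp[1][12] = 8.

8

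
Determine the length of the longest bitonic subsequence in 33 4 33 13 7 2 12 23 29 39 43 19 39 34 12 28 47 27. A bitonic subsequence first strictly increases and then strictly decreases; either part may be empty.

One longest bitonic subsequence is 4, 7, 12, 23, 29, 39, 43, 39, 34, 28, 27 (positions 2,5,7,8,9,10,11,13,14,16,18): it rises to 43 then falls. Length 11 is optimal.

11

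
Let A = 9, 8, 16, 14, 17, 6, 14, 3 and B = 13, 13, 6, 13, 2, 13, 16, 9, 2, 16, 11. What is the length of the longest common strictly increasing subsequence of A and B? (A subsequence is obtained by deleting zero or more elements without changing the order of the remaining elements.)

2

A longest common strictly increasing subsequence is 9, 16 (length 2); it appears in order in both A and B, and no longer such subsequence exists.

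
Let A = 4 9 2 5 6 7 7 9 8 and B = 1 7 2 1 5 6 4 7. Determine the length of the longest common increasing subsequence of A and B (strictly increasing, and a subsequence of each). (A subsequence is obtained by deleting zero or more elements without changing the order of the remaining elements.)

For each value that appears in both, track the longest common increasing run ending there.
The best achievable length is 4; one witness is 2, 5, 6, 7 (A-positions 3,4,5,6, B-positions 3,5,6,8).

4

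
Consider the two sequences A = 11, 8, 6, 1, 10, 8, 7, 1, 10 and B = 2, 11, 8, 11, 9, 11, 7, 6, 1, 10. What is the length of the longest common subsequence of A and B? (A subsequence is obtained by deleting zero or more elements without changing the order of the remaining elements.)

5

A longest common subsequence is 11, 8, 6, 1, 10 (length 5); the LCS DP confirms no longer common subsequence exists.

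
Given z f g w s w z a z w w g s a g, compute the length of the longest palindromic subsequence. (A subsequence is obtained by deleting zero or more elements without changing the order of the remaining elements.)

Using dp[i][j] = 2 + dp[i+1][j−1] if the ends match, else max(dp[i+1][j], dp[i][j−1]):
dp[1][15] = 9. A witness is gswzazwsg at positions 3,5,6,7,8,9,11,13,15.

9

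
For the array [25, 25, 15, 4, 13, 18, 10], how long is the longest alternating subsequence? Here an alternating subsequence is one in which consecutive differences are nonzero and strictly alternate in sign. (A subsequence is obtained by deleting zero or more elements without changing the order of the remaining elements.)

Track the best alternating length ending on an up-step vs a down-step at each position: up/down = 1/1, 1/1, 1/2, 1/2, 3/2, 3/2, 3/4.
The maximum over both is 4; one such subsequence is 25, 4, 13, 10.

4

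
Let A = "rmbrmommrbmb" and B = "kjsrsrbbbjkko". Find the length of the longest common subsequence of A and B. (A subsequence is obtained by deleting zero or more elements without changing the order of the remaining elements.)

4

Backtracking the LCS table gives one alignment: r (A1,B6) → b (A3,B7) → b (A10,B8) → b (A12,B9).
So the longest common subsequence has length 4.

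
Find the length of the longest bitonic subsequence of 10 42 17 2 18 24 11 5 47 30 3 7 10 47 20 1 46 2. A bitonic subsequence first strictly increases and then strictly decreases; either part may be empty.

8

Let inc[i] be the LIS ending at i and dec[i] the longest strictly decreasing subsequence starting at i. inc = [1, 2, 2, 1, 3, 4, 2, 2, 5, 5, 2, 3, 4, 6, 5, 1, 6, 2], dec = [4, 6, 5, 2, 5, 5, 4, 3, 4, 3, 2, 2, 2, 3, 2, 1, 2, 1].
max_i inc[i]+dec[i]−1 = 8, with one witness 10, 17, 18, 24, 11, 5, 3, 2.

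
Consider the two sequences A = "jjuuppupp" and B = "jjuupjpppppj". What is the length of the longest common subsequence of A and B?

8

A longest common subsequence is jjuupppp (length 8); the LCS DP confirms no longer common subsequence exists.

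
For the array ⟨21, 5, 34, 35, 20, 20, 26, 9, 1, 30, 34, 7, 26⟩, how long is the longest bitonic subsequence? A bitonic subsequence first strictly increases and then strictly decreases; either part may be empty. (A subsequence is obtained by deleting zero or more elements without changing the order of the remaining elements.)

Let inc[i] be the LIS ending at i and dec[i] the longest strictly decreasing subsequence starting at i. inc = [1, 1, 2, 3, 2, 2, 3, 2, 1, 4, 5, 2, 3], dec = [4, 2, 4, 4, 3, 3, 3, 2, 1, 2, 2, 1, 1].
max_i inc[i]+dec[i]−1 = 6, with one witness 21, 34, 35, 26, 9, 7.

6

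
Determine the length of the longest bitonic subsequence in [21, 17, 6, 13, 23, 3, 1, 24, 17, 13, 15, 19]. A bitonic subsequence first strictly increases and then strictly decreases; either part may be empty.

One longest bitonic subsequence is 6, 13, 23, 24, 17, 15 (positions 3,4,5,8,9,11): it rises to 24 then falls. Length 6 is optimal.

6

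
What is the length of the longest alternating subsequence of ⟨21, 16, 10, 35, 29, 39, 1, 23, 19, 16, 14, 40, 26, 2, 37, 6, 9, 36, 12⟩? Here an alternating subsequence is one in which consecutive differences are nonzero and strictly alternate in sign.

14

Track the best alternating length ending on an up-step vs a down-step at each position: up/down = 1/1, 1/2, 1/2, 3/1, 3/4, 5/1, 1/6, 7/6, 7/8, 7/8, 7/8, 9/1, 9/10, 7/10, 11/10, 11/12, 13/12, 13/12, 13/14.
The maximum over both is 14; one such subsequence is 21, 16, 35, 29, 39, 1, 23, 19, 40, 26, 37, 6, 36, 12.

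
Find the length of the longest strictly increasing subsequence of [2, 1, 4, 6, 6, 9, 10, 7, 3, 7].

5

Let dp[i] be the longest increasing subsequence ending at position i. Then dp = [1, 1, 2, 3, 3, 4, 5, 4, 2, 4].
The maximum is 5; one witness is 2, 4, 6, 9, 10 at positions 1,3,4,6,7.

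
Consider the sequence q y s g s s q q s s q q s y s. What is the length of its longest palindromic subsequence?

10

Using dp[i][j] = 2 + dp[i+1][j−1] if the ends match, else max(dp[i+1][j], dp[i][j−1]):
dp[1][15] = 10. A witness is ssqqssqqss at positions 3,6,7,8,9,10,11,12,13,15.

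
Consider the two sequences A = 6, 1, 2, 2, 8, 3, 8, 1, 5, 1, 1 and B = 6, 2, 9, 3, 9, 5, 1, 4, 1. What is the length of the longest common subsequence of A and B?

A longest common subsequence is 6, 2, 3, 5, 1, 1 (length 6); the LCS DP confirms no longer common subsequence exists.

6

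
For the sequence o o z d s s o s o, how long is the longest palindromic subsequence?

6

One longest palindromic subsequence is oossoo (positions 1,2,5,6,7,9); it reads the same forward and backward, and the interval DP gives dp[1][9] = 6.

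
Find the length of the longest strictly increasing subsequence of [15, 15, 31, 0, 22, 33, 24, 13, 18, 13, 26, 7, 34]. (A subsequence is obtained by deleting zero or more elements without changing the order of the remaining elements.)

One longest increasing subsequence is 15, 22, 24, 26, 34 (positions 1,5,7,11,13), of length 5; no longer one exists.

5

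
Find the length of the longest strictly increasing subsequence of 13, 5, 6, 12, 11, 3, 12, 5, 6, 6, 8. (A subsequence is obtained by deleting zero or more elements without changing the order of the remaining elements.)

One longest increasing subsequence is 5, 6, 11, 12 (positions 2,3,5,7), of length 4; no longer one exists.

4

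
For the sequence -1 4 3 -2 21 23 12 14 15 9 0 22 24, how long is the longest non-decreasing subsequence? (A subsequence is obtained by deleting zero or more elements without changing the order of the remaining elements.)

7

Scanning left to right, the best length ending at each element is: -1→1, 4→2, 3→2, -2→1, 21→3, 23→4, 12→3, 14→4, 15→5, 9→3, 0→2, 22→6, 24→7.
So the longest non-decreasing subsequence has length 7, e.g. -1, 4, 12, 14, 15, 22, 24.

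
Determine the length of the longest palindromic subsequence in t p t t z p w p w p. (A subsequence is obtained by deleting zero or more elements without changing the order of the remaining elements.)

Using dp[i][j] = 2 + dp[i+1][j−1] if the ends match, else max(dp[i+1][j], dp[i][j−1]):
dp[1][10] = 5. A witness is pwpwp at positions 2,7,8,9,10.

5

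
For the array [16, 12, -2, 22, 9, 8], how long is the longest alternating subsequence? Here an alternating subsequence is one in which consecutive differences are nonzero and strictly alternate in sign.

Track the best alternating length ending on an up-step vs a down-step at each position: up/down = 1/1, 1/2, 1/2, 3/1, 3/4, 3/4.
The maximum over both is 4; one such subsequence is 16, 12, 22, 9.

4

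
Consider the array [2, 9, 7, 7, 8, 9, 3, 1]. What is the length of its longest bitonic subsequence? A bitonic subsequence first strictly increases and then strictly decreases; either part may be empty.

One longest bitonic subsequence is 2, 7, 8, 9, 3, 1 (positions 1,3,5,6,7,8): it rises to 9 then falls. Length 6 is optimal.

6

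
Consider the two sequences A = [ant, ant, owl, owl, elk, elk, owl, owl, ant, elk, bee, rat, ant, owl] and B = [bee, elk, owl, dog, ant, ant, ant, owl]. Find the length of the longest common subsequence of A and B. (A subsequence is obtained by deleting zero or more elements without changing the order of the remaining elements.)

Backtracking the LCS table gives one alignment: elk (A6,B2) → owl (A7,B3) → ant (A9,B6) → ant (A13,B7) → owl (A14,B8).
So the longest common subsequence has length 5.

5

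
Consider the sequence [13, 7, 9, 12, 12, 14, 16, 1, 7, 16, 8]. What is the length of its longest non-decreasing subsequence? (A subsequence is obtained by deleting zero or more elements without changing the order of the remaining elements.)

Let dp[i] be the longest non-decreasing subsequence ending at position i. Then dp = [1, 1, 2, 3, 4, 5, 6, 1, 2, 7, 3].
The maximum is 7; one witness is 7, 9, 12, 12, 14, 16, 16 at positions 2,3,4,5,6,7,10.

7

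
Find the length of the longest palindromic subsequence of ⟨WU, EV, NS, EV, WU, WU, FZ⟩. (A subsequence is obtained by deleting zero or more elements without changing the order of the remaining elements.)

5

Using dp[i][j] = 2 + dp[i+1][j−1] if the ends match, else max(dp[i+1][j], dp[i][j−1]):
dp[1][7] = 5. A witness is WU EV NS EV WU at positions 1,2,3,4,6.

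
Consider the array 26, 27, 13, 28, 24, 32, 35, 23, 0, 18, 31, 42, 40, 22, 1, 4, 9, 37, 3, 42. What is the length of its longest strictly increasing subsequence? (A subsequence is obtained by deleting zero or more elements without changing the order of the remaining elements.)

Let dp[i] be the longest increasing subsequence ending at position i. Then dp = [1, 2, 1, 3, 2, 4, 5, 2, 1, 2, 4, 6, 6, 3, 2, 3, 4, 6, 3, 7].
The maximum is 7; one witness is 26, 27, 28, 32, 35, 40, 42 at positions 1,2,4,6,7,13,20.

7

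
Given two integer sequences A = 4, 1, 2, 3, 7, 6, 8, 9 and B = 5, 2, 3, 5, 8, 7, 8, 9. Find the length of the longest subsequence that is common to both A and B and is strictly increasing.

5

For each value that appears in both, track the longest common increasing run ending there.
The best achievable length is 5; one witness is 2, 3, 7, 8, 9 (A-positions 3,4,5,7,8, B-positions 2,3,6,7,8).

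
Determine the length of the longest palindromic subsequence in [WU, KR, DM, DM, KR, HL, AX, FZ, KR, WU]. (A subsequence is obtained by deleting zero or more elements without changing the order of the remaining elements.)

One longest palindromic subsequence is WU KR DM DM KR WU (positions 1,2,3,4,9,10); it reads the same forward and backward, and the interval DP gives dp[1][10] = 6.

6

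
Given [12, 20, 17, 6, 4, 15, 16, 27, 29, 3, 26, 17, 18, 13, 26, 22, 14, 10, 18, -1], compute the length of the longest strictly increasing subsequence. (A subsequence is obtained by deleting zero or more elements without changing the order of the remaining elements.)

Let dp[i] be the longest increasing subsequence ending at position i. Then dp = [1, 2, 2, 1, 1, 2, 3, 4, 5, 1, 4, 4, 5, 2, 6, 6, 3, 2, 5, 1].
The maximum is 6; one witness is 12, 15, 16, 17, 18, 26 at positions 1,6,7,12,13,15.

6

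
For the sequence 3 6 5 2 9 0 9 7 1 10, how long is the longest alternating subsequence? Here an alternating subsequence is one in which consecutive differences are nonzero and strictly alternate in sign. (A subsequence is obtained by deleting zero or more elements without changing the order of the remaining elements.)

8

A longest alternating subsequence is 3, 6, 5, 9, 0, 9, 7, 10 (positions 1,2,3,5,6,7,8,10); its 7 consecutive differences strictly alternate in sign, and length 8 is optimal.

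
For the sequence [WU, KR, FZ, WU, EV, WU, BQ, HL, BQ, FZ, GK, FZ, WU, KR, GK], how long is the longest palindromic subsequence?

Using dp[i][j] = 2 + dp[i+1][j−1] if the ends match, else max(dp[i+1][j], dp[i][j−1]):
dp[1][15] = 7. A witness is KR WU FZ GK FZ WU KR at positions 2,4,10,11,12,13,14.

7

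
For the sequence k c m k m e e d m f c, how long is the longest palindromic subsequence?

One longest palindromic subsequence is cmeemc (positions 2,5,6,7,9,11); it reads the same forward and backward, and the interval DP gives dp[1][11] = 6.

6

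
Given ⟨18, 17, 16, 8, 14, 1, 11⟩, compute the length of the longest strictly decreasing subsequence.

Scanning left to right, the best length ending at each element is: 18→1, 17→2, 16→3, 8→4, 14→4, 1→5, 11→5.
So the longest decreasing subsequence has length 5, e.g. 18, 17, 16, 8, 1.

5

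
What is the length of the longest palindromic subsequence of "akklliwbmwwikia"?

9

One longest palindromic subsequence is akiwwwika (positions 1,3,6,7,10,11,12,13,15); it reads the same forward and backward, and the interval DP gives dp[1][15] = 9.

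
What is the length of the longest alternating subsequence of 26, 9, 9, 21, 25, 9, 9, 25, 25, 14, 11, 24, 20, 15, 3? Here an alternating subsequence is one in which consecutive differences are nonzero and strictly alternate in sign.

Track the best alternating length ending on an up-step vs a down-step at each position: up/down = 1/1, 1/2, 1/2, 3/2, 3/2, 1/4, 1/4, 5/2, 5/2, 5/6, 5/6, 7/6, 7/8, 7/8, 1/8.
The maximum over both is 8; one such subsequence is 26, 9, 21, 9, 25, 14, 24, 20.

8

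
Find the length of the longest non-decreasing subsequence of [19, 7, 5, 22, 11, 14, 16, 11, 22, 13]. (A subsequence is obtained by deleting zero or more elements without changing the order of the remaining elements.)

Scanning left to right, the best length ending at each element is: 19→1, 7→1, 5→1, 22→2, 11→2, 14→3, 16→4, 11→3, 22→5, 13→4.
So the longest non-decreasing subsequence has length 5, e.g. 7, 11, 14, 16, 22.

5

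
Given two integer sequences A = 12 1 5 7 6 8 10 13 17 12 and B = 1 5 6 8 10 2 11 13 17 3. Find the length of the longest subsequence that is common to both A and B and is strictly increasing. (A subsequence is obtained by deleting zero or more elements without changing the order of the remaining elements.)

7

For each value that appears in both, track the longest common increasing run ending there.
The best achievable length is 7; one witness is 1, 5, 6, 8, 10, 13, 17 (A-positions 2,3,5,6,7,8,9, B-positions 1,2,3,4,5,8,9).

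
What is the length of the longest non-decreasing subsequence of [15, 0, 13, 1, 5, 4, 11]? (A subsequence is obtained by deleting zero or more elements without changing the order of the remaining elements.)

Let dp[i] be the longest non-decreasing subsequence ending at position i. Then dp = [1, 1, 2, 2, 3, 3, 4].
The maximum is 4; one witness is 0, 1, 5, 11 at positions 2,4,5,7.

4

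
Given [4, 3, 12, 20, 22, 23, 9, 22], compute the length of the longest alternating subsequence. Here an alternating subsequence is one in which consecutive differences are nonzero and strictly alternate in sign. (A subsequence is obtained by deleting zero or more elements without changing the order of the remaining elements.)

5

A longest alternating subsequence is 4, 3, 12, 9, 22 (positions 1,2,3,7,8); its 4 consecutive differences strictly alternate in sign, and length 5 is optimal.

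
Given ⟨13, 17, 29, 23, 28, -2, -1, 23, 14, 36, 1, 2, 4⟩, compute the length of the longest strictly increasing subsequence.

Scanning left to right, the best length ending at each element is: 13→1, 17→2, 29→3, 23→3, 28→4, -2→1, -1→2, 23→3, 14→3, 36→5, 1→3, 2→4, 4→5.
So the longest increasing subsequence has length 5, e.g. 13, 17, 23, 28, 36.

5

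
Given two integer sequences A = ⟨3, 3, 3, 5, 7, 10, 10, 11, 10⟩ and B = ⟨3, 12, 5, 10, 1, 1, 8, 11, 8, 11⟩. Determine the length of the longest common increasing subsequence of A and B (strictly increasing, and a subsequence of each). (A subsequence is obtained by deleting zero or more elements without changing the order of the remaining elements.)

4

For each value that appears in both, track the longest common increasing run ending there.
The best achievable length is 4; one witness is 3, 5, 10, 11 (A-positions 1,4,6,8, B-positions 1,3,4,8).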